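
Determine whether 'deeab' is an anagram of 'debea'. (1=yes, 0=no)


Sort characters of 'deeab': 'abdee'
Sort characters of 'debea': 'abdee'
Sorted forms match -> they ARE anagrams
Result: 1

1


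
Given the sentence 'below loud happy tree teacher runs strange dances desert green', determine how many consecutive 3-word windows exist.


Word trigrams from [10] words:
  Trigram 1: (below loud happy)
  Trigram 2: (loud happy tree)
  Trigram 3: (happy tree teacher)
  Trigram 4: (tree teacher runs)
  Trigram 5: (teacher runs strange)
  Trigram 6: (runs strange dances)
  Trigram 7: (strange dances desert)
  Trigram 8: (dances desert green)
Total word trigrams: 10 - 2 = 8

8


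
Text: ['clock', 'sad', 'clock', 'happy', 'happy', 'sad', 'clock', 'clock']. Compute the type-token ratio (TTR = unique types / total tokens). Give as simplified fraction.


Tokens: 8
Unique types: ('clock', 'happy', 'sad') = 3
TTR = 3/8
Already in lowest terms.

3/8


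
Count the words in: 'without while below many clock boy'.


Counting words by splitting on spaces:
  Word 1: 'without'
  Word 2: 'while'
  Word 3: 'below'
  Word 4: 'many'
  Word 5: 'clock'
  Word 6: 'boy'
Total words: 6

6


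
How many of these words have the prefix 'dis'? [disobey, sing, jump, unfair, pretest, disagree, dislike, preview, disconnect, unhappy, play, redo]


Checking each word for prefix 'dis':
  'disobey' -> YES, starts with 'dis' (count: 1)
  'sing' -> no (count: 1)
  'jump' -> no (count: 1)
  'unfair' -> no (count: 1)
  'pretest' -> no (count: 1)
  'disagree' -> YES, starts with 'dis' (count: 2)
  'dislike' -> YES, starts with 'dis' (count: 3)
  'preview' -> no (count: 3)
  'disconnect' -> YES, starts with 'dis' (count: 4)
  'unhappy' -> no (count: 4)
  'play' -> no (count: 4)
  'redo' -> no (count: 4)
Total with prefix 'dis': 4

4


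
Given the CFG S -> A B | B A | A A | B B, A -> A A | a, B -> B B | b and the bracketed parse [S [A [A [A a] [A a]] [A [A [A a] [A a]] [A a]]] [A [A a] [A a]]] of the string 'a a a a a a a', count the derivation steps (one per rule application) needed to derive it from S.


Every bracketed nonterminal node [X ...] in the tree is produced by exactly one rule application.
Reading the tree off as a leftmost derivation:
  Step 1: S  =>  A A   (applied S -> A A)
  Step 2: A A  =>  A A A   (applied A -> A A)
  Step 3: A A A  =>  A A A A   (applied A -> A A)
  Step 4: A A A A  =>  a A A A   (applied A -> a)
  Step 5: a A A A  =>  a a A A   (applied A -> a)
  Step 6: a a A A  =>  a a A A A   (applied A -> A A)
  Step 7: a a A A A  =>  a a A A A A   (applied A -> A A)
  Step 8: a a A A A A  =>  a a a A A A   (applied A -> a)
  Step 9: a a a A A A  =>  a a a a A A   (applied A -> a)
  Step 10: a a a a A A  =>  a a a a a A   (applied A -> a)
  Step 11: a a a a a A  =>  a a a a a A A   (applied A -> A A)
  Step 12: a a a a a A A  =>  a a a a a a A   (applied A -> a)
  Step 13: a a a a a a A  =>  a a a a a a a   (applied A -> a)
Final yield: a a a a a a a
Total rewrite steps: 13

13


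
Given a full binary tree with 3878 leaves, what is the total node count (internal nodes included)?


Leaf nodes (terminals): 3878
Internal nodes = n - 1 = 3878 - 1 = 3877
Total = leaves + internal = 3878 + 3877 = 7755

7755


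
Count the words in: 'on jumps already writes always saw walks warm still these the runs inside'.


Counting words by splitting on spaces:
  Word 1: 'on'
  Word 2: 'jumps'
  Word 3: 'already'
  Word 4: 'writes'
  Word 5: 'always'
  Word 6: 'saw'
  Word 7: 'walks'
  Word 8: 'warm'
  Word 9: 'still'
  Word 10: 'these'
  Word 11: 'the'
  Word 12: 'runs'
  Word 13: 'inside'
Total words: 13

13


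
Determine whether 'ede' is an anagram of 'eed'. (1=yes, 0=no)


Sort characters of 'ede': 'dee'
Sort characters of 'eed': 'dee'
Sorted forms match -> they ARE anagrams
Result: 1

1


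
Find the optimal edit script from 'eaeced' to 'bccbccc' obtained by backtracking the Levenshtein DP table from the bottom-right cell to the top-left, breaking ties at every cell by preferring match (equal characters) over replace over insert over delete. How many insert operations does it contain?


Edit distance = 6. Backtracking from cell (6, 7) with preference match > replace > insert > delete,
then listing the resulting alignment 'eaeced' -> 'bccbccc' left to right:
  Step 1: insert 'b' [insertion #1]
  Step 2: replace e->c
  Step 3: replace a->c
  Step 4: replace e->b
  Step 5: keep 'c'
  Step 6: replace e->c
  Step 7: replace d->c
Total insertions: 1

1


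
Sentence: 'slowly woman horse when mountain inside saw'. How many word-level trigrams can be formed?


Word trigrams from [7] words:
  Trigram 1: (slowly woman horse)
  Trigram 2: (woman horse when)
  Trigram 3: (horse when mountain)
  Trigram 4: (when mountain inside)
  Trigram 5: (mountain inside saw)
Total word trigrams: 7 - 2 = 5

5


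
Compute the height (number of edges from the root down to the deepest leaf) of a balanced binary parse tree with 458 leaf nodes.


In a balanced binary tree with n leaves the deepest leaf is ceil(log2(n)) edges below the root.
log2(458) = 8.8392
ceil(8.8392) = 9
height (edges) = 9

9


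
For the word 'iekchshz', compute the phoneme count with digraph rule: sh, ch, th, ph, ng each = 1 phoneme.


Parsing 'iekchshz' greedily, digraphs first:
  'i' -> vowel phoneme (phonemes so far: 1)
  'e' -> vowel phoneme (phonemes so far: 2)
  'k' -> consonant phoneme (phonemes so far: 3)
  'ch' -> digraph (1 consonant phoneme) (phonemes so far: 4)
  'sh' -> digraph (1 consonant phoneme) (phonemes so far: 5)
  'z' -> consonant phoneme (phonemes so far: 6)
Total phonemes: 6

6


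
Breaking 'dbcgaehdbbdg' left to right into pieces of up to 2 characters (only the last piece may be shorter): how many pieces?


'dbcgaehdbbdg' has 12 characters.
Chunking with max size 2:
  Chunk 1: 'db' (positions 0-1)
  Chunk 2: 'cg' (positions 2-3)
  Chunk 3: 'ae' (positions 4-5)
  Chunk 4: 'hd' (positions 6-7)
  Chunk 5: 'bb' (positions 8-9)
  Chunk 6: 'dg' (positions 10-11)
Total chunks: ceil(12 / 2) = 6

6


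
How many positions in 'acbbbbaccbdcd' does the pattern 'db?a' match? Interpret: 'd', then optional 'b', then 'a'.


Pattern: db?a means 'd', then optional 'b', then 'a'.
Scanning 'acbbbbaccbdcd' position-by-position:
  Pos 0: window 'acb' -> no
  Pos 1: window 'cbb' -> no
  Pos 2: window 'bbb' -> no
  Pos 3: window 'bbb' -> no
  Pos 4: window 'bba' -> no
  Pos 5: window 'bac' -> no
  Pos 6: window 'acc' -> no
  Pos 7: window 'ccb' -> no
  Pos 8: window 'cbd' -> no
  Pos 9: window 'bdc' -> no
  Pos 10: window 'dcd' -> no
  Pos 11: window 'cd' -> no
  Pos 12: window 'd' -> no
Total matches: 0

0


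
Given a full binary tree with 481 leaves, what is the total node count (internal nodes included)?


Leaf nodes (terminals): 481
Internal nodes = n - 1 = 481 - 1 = 480
Total = leaves + internal = 481 + 480 = 961

961


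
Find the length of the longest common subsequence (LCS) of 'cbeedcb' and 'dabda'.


DP table for LCS of 'cbeedcb' and 'dabda':
       d  a  b  d  a
    0  0  0  0  0  0
  c 0  0  0  0  0  0
  b 0  0  0  1  1  1
  e 0  0  0  1  1  1
  e 0  0  0  1  1  1
  d 0  1  1  1  2  2
  c 0  1  1  1  2  2
  b 0  1  1  2  2  2
LCS: 'bd'
LCS length = 2

2


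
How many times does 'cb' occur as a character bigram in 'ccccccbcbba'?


Scanning 'ccccccbcbba' for bigram 'cb':
  Position 0: 'cc' -> no
  Position 1: 'cc' -> no
  Position 2: 'cc' -> no
  Position 3: 'cc' -> no
  Position 4: 'cc' -> no
  Position 5: 'cb' -> MATCH
  Position 6: 'bc' -> no
  Position 7: 'cb' -> MATCH
  Position 8: 'bb' -> no
  Position 9: 'ba' -> no
Total matches: 2

2


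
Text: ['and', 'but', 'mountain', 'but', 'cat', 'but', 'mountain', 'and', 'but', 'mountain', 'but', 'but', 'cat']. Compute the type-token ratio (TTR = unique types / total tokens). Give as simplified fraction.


Tokens: 13
Unique types: ('and', 'but', 'cat', 'mountain') = 4
TTR = 4/13
Already in lowest terms.

4/13


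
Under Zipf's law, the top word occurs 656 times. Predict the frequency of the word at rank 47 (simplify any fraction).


Zipf's law: freq(rank) = f1 / rank
f1 = 656, rank = 47
freq = 656 / 47
GCD(656, 47) = 1
Simplified: 656/47

656/47


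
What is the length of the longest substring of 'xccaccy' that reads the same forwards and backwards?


Scanning 'xccaccy' for palindromic substrings.
Substring at positions 1-5: 'ccacc'.
Check: reverse('ccacc') = 'ccacc' -> palindrome confirmed.
Neighbouring characters ('x' / 'y') break symmetry, so it cannot extend further.
No longer palindromic substring exists; longest length = 5

5


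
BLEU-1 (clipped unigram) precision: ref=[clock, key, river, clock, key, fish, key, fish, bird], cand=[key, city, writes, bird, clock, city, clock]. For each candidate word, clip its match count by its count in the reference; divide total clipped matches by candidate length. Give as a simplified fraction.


Reference word counts: {'bird': 1, 'clock': 2, 'fish': 2, 'key': 3, 'river': 1}
Checking each candidate word (with clipping):
  'key' -> in reference (ref count 3, used 1/3) -> match (matches: 1)
  'city' -> not in reference -> no match (matches: 1)
  'writes' -> not in reference -> no match (matches: 1)
  'bird' -> in reference (ref count 1, used 1/1) -> match (matches: 2)
  'clock' -> in reference (ref count 2, used 1/2) -> match (matches: 3)
  'city' -> not in reference -> no match (matches: 3)
  'clock' -> in reference (ref count 2, used 2/2) -> match (matches: 4)
Clipped matches: 4, Candidate length: 7
Precision = 4/7

4/7


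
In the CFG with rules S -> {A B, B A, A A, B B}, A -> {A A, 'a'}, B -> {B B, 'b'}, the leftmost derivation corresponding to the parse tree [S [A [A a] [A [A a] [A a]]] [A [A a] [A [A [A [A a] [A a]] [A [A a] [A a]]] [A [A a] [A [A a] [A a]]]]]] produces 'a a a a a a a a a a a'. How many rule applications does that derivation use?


Every bracketed nonterminal node [X ...] in the tree is produced by exactly one rule application.
Reading the tree off as a leftmost derivation:
  Step 1: S  =>  A A   (applied S -> A A)
  Step 2: A A  =>  A A A   (applied A -> A A)
  Step 3: A A A  =>  a A A   (applied A -> a)
  Step 4: a A A  =>  a A A A   (applied A -> A A)
  Step 5: a A A A  =>  a a A A   (applied A -> a)
  Step 6: a a A A  =>  a a a A   (applied A -> a)
  Step 7: a a a A  =>  a a a A A   (applied A -> A A)
  Step 8: a a a A A  =>  a a a a A   (applied A -> a)
  Step 9: a a a a A  =>  a a a a A A   (applied A -> A A)
  Step 10: a a a a A A  =>  a a a a A A A   (applied A -> A A)
  Step 11: a a a a A A A  =>  a a a a A A A A   (applied A -> A A)
  Step 12: a a a a A A A A  =>  a a a a a A A A   (applied A -> a)
  Step 13: a a a a a A A A  =>  a a a a a a A A   (applied A -> a)
  Step 14: a a a a a a A A  =>  a a a a a a A A A   (applied A -> A A)
  Step 15: a a a a a a A A A  =>  a a a a a a a A A   (applied A -> a)
  Step 16: a a a a a a a A A  =>  a a a a a a a a A   (applied A -> a)
  Step 17: a a a a a a a a A  =>  a a a a a a a a A A   (applied A -> A A)
  Step 18: a a a a a a a a A A  =>  a a a a a a a a a A   (applied A -> a)
  Step 19: a a a a a a a a a A  =>  a a a a a a a a a A A   (applied A -> A A)
  Step 20: a a a a a a a a a A A  =>  a a a a a a a a a a A   (applied A -> a)
  Step 21: a a a a a a a a a a A  =>  a a a a a a a a a a a   (applied A -> a)
Final yield: a a a a a a a a a a a
Total rewrite steps: 21

21


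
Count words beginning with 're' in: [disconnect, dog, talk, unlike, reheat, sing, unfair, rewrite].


Checking each word for prefix 're':
  'disconnect' -> no (count: 0)
  'dog' -> no (count: 0)
  'talk' -> no (count: 0)
  'unlike' -> no (count: 0)
  'reheat' -> YES, starts with 're' (count: 1)
  'sing' -> no (count: 1)
  'unfair' -> no (count: 1)
  'rewrite' -> YES, starts with 're' (count: 2)
Total with prefix 're': 2

2


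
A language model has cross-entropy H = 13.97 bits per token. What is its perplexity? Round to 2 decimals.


Perplexity formula: PP = 2^H
H = 13.97
PP = 2^13.97
Decompose: 2^13.97 = 2^13 * 2^0.97
2^13 = 8192, 2^0.97 ~ 1.9588406
PP ~ 8192 * 1.9588406 = 16046.8221952
Rounded to 2 decimals: 16046.82

16046.82


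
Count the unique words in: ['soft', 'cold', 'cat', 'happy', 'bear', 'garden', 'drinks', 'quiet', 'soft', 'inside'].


Listing all tokens and tracking unique types:
  Token 1: 'soft' -> NEW (unique so far: 1)
  Token 2: 'cold' -> NEW (unique so far: 2)
  Token 3: 'cat' -> NEW (unique so far: 3)
  Token 4: 'happy' -> NEW (unique so far: 4)
  Token 5: 'bear' -> NEW (unique so far: 5)
  Token 6: 'garden' -> NEW (unique so far: 6)
  Token 7: 'drinks' -> NEW (unique so far: 7)
  Token 8: 'quiet' -> NEW (unique so far: 8)
  Token 9: 'soft' -> duplicate (unique so far: 8)
  Token 10: 'inside' -> NEW (unique so far: 9)
Unique types: ('bear', 'cat', 'cold', 'drinks', 'garden', 'happy', 'inside', 'quiet', 'soft')
Vocabulary size: 9

9


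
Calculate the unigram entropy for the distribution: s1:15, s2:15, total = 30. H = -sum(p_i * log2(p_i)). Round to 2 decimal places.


Computing entropy H = -sum(p_i * log2(p_i)):
  s1: p = 15/30 = 0.5000, -p*log2(p) = 0.5000
  s2: p = 15/30 = 0.5000, -p*log2(p) = 0.5000
H = sum of terms = 1.0000
Rounded to 2 decimals: 1.00

1.00


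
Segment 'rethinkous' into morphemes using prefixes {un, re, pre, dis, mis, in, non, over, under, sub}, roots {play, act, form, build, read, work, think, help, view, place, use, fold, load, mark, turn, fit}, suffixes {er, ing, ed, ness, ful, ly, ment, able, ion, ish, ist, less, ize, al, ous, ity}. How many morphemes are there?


Segmenting 'rethinkous' against the inventory:
  're' -> prefix (morpheme 1)
  'think' -> root (morpheme 2)
  'ous' -> suffix (morpheme 3)
Total morphemes: 3

3


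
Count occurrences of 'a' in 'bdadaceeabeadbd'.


Scanning 'bdadaceeabeadbd' for 'a':
  Position 2: 'a' -> MATCH (count: 1)
  Position 4: 'a' -> MATCH (count: 2)
  Position 8: 'a' -> MATCH (count: 3)
  Position 11: 'a' -> MATCH (count: 4)
Total occurrences of 'a': 4

4


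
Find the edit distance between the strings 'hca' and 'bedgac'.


Building DP table for s1='hca' (len 3) and s2='bedgac' (len 6):
       b  e  d  g  a  c
    0  1  2  3  4  5  6
  h 1  1  2  3  4  5  6
  c 2  2  2  3  4  5  5
  a 3  3  3  3  4  4  5
Edit distance = dp[3][6] = 5

5


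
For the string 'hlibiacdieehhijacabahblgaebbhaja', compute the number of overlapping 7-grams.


String 'hlibiacdieehhijacabahblgaebbhaja' has length L = 32.
Number of overlapping n-grams = L - n + 1
Substituting: 32 - 7 + 1 = 26

26


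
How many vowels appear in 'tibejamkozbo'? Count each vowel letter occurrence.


Scanning each character of 'tibejamkozbo':
  Position 1: 't' -> consonant (running count: 0)
  Position 2: 'i' -> vowel (running count: 1)
  Position 3: 'b' -> consonant (running count: 1)
  Position 4: 'e' -> vowel (running count: 2)
  Position 5: 'j' -> consonant (running count: 2)
  Position 6: 'a' -> vowel (running count: 3)
  Position 7: 'm' -> consonant (running count: 3)
  Position 8: 'k' -> consonant (running count: 3)
  Position 9: 'o' -> vowel (running count: 4)
  Position 10: 'z' -> consonant (running count: 4)
  Position 11: 'b' -> consonant (running count: 4)
  Position 12: 'o' -> vowel (running count: 5)
Total vowels: 5

5


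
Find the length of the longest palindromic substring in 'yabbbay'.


Scanning 'yabbbay' for palindromic substrings.
Substring at positions 0-6: 'yabbbay'.
Check: reverse('yabbbay') = 'yabbbay' -> palindrome confirmed.
No longer palindromic substring exists; longest length = 7

7


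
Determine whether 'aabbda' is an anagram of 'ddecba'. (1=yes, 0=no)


Sort characters of 'aabbda': 'aaabbd'
Sort characters of 'ddecba': 'abcdde'
Sorted forms differ -> they are NOT anagrams
Result: 0

0


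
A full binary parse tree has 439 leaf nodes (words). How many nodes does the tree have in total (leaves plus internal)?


Leaf nodes (terminals): 439
Internal nodes = n - 1 = 439 - 1 = 438
Total = leaves + internal = 439 + 438 = 877

877


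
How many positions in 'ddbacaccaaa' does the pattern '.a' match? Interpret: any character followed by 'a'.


Pattern: .a means any character followed by 'a'.
Scanning 'ddbacaccaaa' position-by-position:
  Pos 0: window 'dd' -> no
  Pos 1: window 'db' -> no
  Pos 2: window 'ba' -> MATCH
  Pos 3: window 'ac' -> no
  Pos 4: window 'ca' -> MATCH
  Pos 5: window 'ac' -> no
  Pos 6: window 'cc' -> no
  Pos 7: window 'ca' -> MATCH
  Pos 8: window 'aa' -> MATCH
  Pos 9: window 'aa' -> MATCH
  Pos 10: window 'a' -> no
Total matches: 5

5


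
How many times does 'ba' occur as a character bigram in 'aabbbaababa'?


Scanning 'aabbbaababa' for bigram 'ba':
  Position 0: 'aa' -> no
  Position 1: 'ab' -> no
  Position 2: 'bb' -> no
  Position 3: 'bb' -> no
  Position 4: 'ba' -> MATCH
  Position 5: 'aa' -> no
  Position 6: 'ab' -> no
  Position 7: 'ba' -> MATCH
  Position 8: 'ab' -> no
  Position 9: 'ba' -> MATCH
Total matches: 3

3


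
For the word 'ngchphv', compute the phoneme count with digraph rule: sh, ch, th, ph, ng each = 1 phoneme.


Parsing 'ngchphv' greedily, digraphs first:
  'ng' -> digraph (1 consonant phoneme) (phonemes so far: 1)
  'ch' -> digraph (1 consonant phoneme) (phonemes so far: 2)
  'ph' -> digraph (1 consonant phoneme) (phonemes so far: 3)
  'v' -> consonant phoneme (phonemes so far: 4)
Total phonemes: 4

4


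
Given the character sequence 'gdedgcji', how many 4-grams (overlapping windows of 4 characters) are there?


String 'gdedgcji' has length L = 8.
Number of overlapping n-grams = L - n + 1
Substituting: 8 - 4 + 1 = 5

5


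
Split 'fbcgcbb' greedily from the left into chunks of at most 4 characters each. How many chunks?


'fbcgcbb' has 7 characters.
Chunking with max size 4:
  Chunk 1: 'fbcg' (positions 0-3)
  Chunk 2: 'cbb' (positions 4-6)
Total chunks: ceil(7 / 4) = 2

2


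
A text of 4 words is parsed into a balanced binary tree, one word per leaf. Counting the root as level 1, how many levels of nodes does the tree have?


In a balanced binary tree with n leaves the deepest leaf is ceil(log2(n)) edges below the root,
so counting node levels inclusive of root and leaves gives ceil(log2(n)) + 1 levels.
log2(4) = 2.0000
ceil(2.0000) = 2
levels = 2 + 1 = 3

3


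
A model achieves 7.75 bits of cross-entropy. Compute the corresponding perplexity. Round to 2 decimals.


Perplexity formula: PP = 2^H
H = 7.75
PP = 2^7.75
Decompose: 2^7.75 = 2^7 * 2^0.75
2^7 = 128, 2^0.75 ~ 1.6817928
PP ~ 128 * 1.6817928 = 215.2694784
Rounded to 2 decimals: 215.27

215.27


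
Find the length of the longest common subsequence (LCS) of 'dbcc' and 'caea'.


DP table for LCS of 'dbcc' and 'caea':
       c  a  e  a
    0  0  0  0  0
  d 0  0  0  0  0
  b 0  0  0  0  0
  c 0  1  1  1  1
  c 0  1  1  1  1
LCS: 'c'
LCS length = 1

1


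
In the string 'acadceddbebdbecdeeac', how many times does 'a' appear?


Scanning 'acadceddbebdbecdeeac' for 'a':
  Position 0: 'a' -> MATCH (count: 1)
  Position 2: 'a' -> MATCH (count: 2)
  Position 18: 'a' -> MATCH (count: 3)
Total occurrences of 'a': 3

3


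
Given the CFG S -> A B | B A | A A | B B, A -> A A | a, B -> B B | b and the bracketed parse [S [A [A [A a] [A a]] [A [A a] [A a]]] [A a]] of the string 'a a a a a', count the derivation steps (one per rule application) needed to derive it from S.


Every bracketed nonterminal node [X ...] in the tree is produced by exactly one rule application.
Reading the tree off as a leftmost derivation:
  Step 1: S  =>  A A   (applied S -> A A)
  Step 2: A A  =>  A A A   (applied A -> A A)
  Step 3: A A A  =>  A A A A   (applied A -> A A)
  Step 4: A A A A  =>  a A A A   (applied A -> a)
  Step 5: a A A A  =>  a a A A   (applied A -> a)
  Step 6: a a A A  =>  a a A A A   (applied A -> A A)
  Step 7: a a A A A  =>  a a a A A   (applied A -> a)
  Step 8: a a a A A  =>  a a a a A   (applied A -> a)
  Step 9: a a a a A  =>  a a a a a   (applied A -> a)
Final yield: a a a a a
Total rewrite steps: 9

9


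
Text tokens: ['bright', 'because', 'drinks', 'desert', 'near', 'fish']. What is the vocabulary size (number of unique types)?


Listing all tokens and tracking unique types:
  Token 1: 'bright' -> NEW (unique so far: 1)
  Token 2: 'because' -> NEW (unique so far: 2)
  Token 3: 'drinks' -> NEW (unique so far: 3)
  Token 4: 'desert' -> NEW (unique so far: 4)
  Token 5: 'near' -> NEW (unique so far: 5)
  Token 6: 'fish' -> NEW (unique so far: 6)
Unique types: ('because', 'bright', 'desert', 'drinks', 'fish', 'near')
Vocabulary size: 6

6


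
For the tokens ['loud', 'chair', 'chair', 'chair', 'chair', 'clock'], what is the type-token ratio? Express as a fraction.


Tokens: 6
Unique types: ('chair', 'clock', 'loud') = 3
TTR = 3/6
Simplify: divide both by 3 -> 1/2
TTR = 1/2

1/2


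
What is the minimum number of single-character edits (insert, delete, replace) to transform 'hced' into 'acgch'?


Building DP table for s1='hced' (len 4) and s2='acgch' (len 5):
       a  c  g  c  h
    0  1  2  3  4  5
  h 1  1  2  3  4  4
  c 2  2  1  2  3  4
  e 3  3  2  2  3  4
  d 4  4  3  3  3  4
Edit distance = dp[4][5] = 4

4


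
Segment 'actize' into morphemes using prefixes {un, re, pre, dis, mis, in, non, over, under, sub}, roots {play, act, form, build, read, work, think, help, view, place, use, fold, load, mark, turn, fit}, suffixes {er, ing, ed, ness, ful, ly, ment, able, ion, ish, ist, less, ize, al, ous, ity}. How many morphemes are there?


Segmenting 'actize' against the inventory:
  'act' -> root (morpheme 1)
  'ize' -> suffix (morpheme 2)
Total morphemes: 2

2


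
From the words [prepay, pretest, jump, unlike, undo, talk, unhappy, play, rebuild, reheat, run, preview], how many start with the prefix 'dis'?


Checking each word for prefix 'dis':
  'prepay' -> no (count: 0)
  'pretest' -> no (count: 0)
  'jump' -> no (count: 0)
  'unlike' -> no (count: 0)
  'undo' -> no (count: 0)
  'talk' -> no (count: 0)
  'unhappy' -> no (count: 0)
  'play' -> no (count: 0)
  'rebuild' -> no (count: 0)
  'reheat' -> no (count: 0)
  'run' -> no (count: 0)
  'preview' -> no (count: 0)
Total with prefix 'dis': 0

0


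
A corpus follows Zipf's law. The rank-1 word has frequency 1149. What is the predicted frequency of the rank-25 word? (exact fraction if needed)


Zipf's law: freq(rank) = f1 / rank
f1 = 1149, rank = 25
freq = 1149 / 25
GCD(1149, 25) = 1
Simplified: 1149/25

1149/25


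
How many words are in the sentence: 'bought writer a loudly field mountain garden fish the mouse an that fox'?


Counting words by splitting on spaces:
  Word 1: 'bought'
  Word 2: 'writer'
  Word 3: 'a'
  Word 4: 'loudly'
  Word 5: 'field'
  Word 6: 'mountain'
  Word 7: 'garden'
  Word 8: 'fish'
  Word 9: 'the'
  Word 10: 'mouse'
  Word 11: 'an'
  Word 12: 'that'
  Word 13: 'fox'
Total words: 13

13


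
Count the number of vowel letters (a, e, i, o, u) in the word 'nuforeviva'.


Scanning each character of 'nuforeviva':
  Position 1: 'n' -> consonant (running count: 0)
  Position 2: 'u' -> vowel (running count: 1)
  Position 3: 'f' -> consonant (running count: 1)
  Position 4: 'o' -> vowel (running count: 2)
  Position 5: 'r' -> consonant (running count: 2)
  Position 6: 'e' -> vowel (running count: 3)
  Position 7: 'v' -> consonant (running count: 3)
  Position 8: 'i' -> vowel (running count: 4)
  Position 9: 'v' -> consonant (running count: 4)
  Position 10: 'a' -> vowel (running count: 5)
Total vowels: 5

5


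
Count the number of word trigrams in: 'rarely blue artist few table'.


Word trigrams from [5] words:
  Trigram 1: (rarely blue artist)
  Trigram 2: (blue artist few)
  Trigram 3: (artist few table)
Total word trigrams: 5 - 2 = 3

3


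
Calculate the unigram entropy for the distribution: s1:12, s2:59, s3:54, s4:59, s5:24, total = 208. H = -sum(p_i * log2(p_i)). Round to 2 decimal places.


Computing entropy H = -sum(p_i * log2(p_i)):
  s1: p = 12/208 = 0.0577, -p*log2(p) = 0.2374
  s2: p = 59/208 = 0.2837, -p*log2(p) = 0.5156
  s3: p = 54/208 = 0.2596, -p*log2(p) = 0.5051
  s4: p = 59/208 = 0.2837, -p*log2(p) = 0.5156
  s5: p = 24/208 = 0.1154, -p*log2(p) = 0.3595
H = sum of terms = 2.1332
Rounded to 2 decimals: 2.13

2.13


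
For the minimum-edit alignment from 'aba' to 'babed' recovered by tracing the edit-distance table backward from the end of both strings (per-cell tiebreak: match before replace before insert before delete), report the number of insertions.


Edit distance = 3. Backtracking from cell (3, 5) with preference match > replace > insert > delete,
then listing the resulting alignment 'aba' -> 'babed' left to right:
  Step 1: insert 'b' [insertion #1]
  Step 2: keep 'a'
  Step 3: keep 'b'
  Step 4: insert 'e' [insertion #2]
  Step 5: replace a->d
Total insertions: 2

2


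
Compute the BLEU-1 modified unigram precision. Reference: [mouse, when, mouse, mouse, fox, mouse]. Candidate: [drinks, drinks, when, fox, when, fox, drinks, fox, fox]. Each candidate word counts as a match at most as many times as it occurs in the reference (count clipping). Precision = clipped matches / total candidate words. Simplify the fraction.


Reference word counts: {'fox': 1, 'mouse': 4, 'when': 1}
Checking each candidate word (with clipping):
  'drinks' -> not in reference -> no match (matches: 0)
  'drinks' -> not in reference -> no match (matches: 0)
  'when' -> in reference (ref count 1, used 1/1) -> match (matches: 1)
  'fox' -> in reference (ref count 1, used 1/1) -> match (matches: 2)
  'when' -> ref count 1 already used up (1/1) -> clipped, no match (matches: 2)
  'fox' -> ref count 1 already used up (1/1) -> clipped, no match (matches: 2)
  'drinks' -> not in reference -> no match (matches: 2)
  'fox' -> ref count 1 already used up (1/1) -> clipped, no match (matches: 2)
  'fox' -> ref count 1 already used up (1/1) -> clipped, no match (matches: 2)
Clipped matches: 2, Candidate length: 9
Precision = 2/9

2/9


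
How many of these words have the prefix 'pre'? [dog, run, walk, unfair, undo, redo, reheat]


Checking each word for prefix 'pre':
  'dog' -> no (count: 0)
  'run' -> no (count: 0)
  'walk' -> no (count: 0)
  'unfair' -> no (count: 0)
  'undo' -> no (count: 0)
  'redo' -> no (count: 0)
  'reheat' -> no (count: 0)
Total with prefix 'pre': 0

0


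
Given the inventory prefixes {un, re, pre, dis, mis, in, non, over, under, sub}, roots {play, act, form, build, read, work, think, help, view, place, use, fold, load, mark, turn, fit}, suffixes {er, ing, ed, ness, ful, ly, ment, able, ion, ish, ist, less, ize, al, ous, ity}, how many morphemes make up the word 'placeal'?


Segmenting 'placeal' against the inventory:
  'place' -> root (morpheme 1)
  'al' -> suffix (morpheme 2)
Total morphemes: 2

2


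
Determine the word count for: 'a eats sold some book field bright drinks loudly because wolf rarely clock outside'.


Counting words by splitting on spaces:
  Word 1: 'a'
  Word 2: 'eats'
  Word 3: 'sold'
  Word 4: 'some'
  Word 5: 'book'
  Word 6: 'field'
  Word 7: 'bright'
  Word 8: 'drinks'
  Word 9: 'loudly'
  Word 10: 'because'
  Word 11: 'wolf'
  Word 12: 'rarely'
  Word 13: 'clock'
  Word 14: 'outside'
Total words: 14

14


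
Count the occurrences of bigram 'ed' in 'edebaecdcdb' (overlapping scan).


Scanning 'edebaecdcdb' for bigram 'ed':
  Position 0: 'ed' -> MATCH
  Position 1: 'de' -> no
  Position 2: 'eb' -> no
  Position 3: 'ba' -> no
  Position 4: 'ae' -> no
  Position 5: 'ec' -> no
  Position 6: 'cd' -> no
  Position 7: 'dc' -> no
  Position 8: 'cd' -> no
  Position 9: 'db' -> no
Total matches: 1

1


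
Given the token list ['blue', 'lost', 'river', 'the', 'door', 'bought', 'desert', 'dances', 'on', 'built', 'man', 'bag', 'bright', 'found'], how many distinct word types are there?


Listing all tokens and tracking unique types:
  Token 1: 'blue' -> NEW (unique so far: 1)
  Token 2: 'lost' -> NEW (unique so far: 2)
  Token 3: 'river' -> NEW (unique so far: 3)
  Token 4: 'the' -> NEW (unique so far: 4)
  Token 5: 'door' -> NEW (unique so far: 5)
  Token 6: 'bought' -> NEW (unique so far: 6)
  Token 7: 'desert' -> NEW (unique so far: 7)
  Token 8: 'dances' -> NEW (unique so far: 8)
  Token 9: 'on' -> NEW (unique so far: 9)
  Token 10: 'built' -> NEW (unique so far: 10)
  Token 11: 'man' -> NEW (unique so far: 11)
  Token 12: 'bag' -> NEW (unique so far: 12)
  Token 13: 'bright' -> NEW (unique so far: 13)
  Token 14: 'found' -> NEW (unique so far: 14)
Unique types: ('bag', 'blue', 'bought', 'bright', 'built', 'dances', 'desert', 'door', 'found', 'lost', 'man', 'on', 'river', 'the')
Vocabulary size: 14

14


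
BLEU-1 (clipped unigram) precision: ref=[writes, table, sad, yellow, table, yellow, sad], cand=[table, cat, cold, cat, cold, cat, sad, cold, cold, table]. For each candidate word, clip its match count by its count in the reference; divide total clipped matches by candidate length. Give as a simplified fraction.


Reference word counts: {'sad': 2, 'table': 2, 'writes': 1, 'yellow': 2}
Checking each candidate word (with clipping):
  'table' -> in reference (ref count 2, used 1/2) -> match (matches: 1)
  'cat' -> not in reference -> no match (matches: 1)
  'cold' -> not in reference -> no match (matches: 1)
  'cat' -> not in reference -> no match (matches: 1)
  'cold' -> not in reference -> no match (matches: 1)
  'cat' -> not in reference -> no match (matches: 1)
  'sad' -> in reference (ref count 2, used 1/2) -> match (matches: 2)
  'cold' -> not in reference -> no match (matches: 2)
  'cold' -> not in reference -> no match (matches: 2)
  'table' -> in reference (ref count 2, used 2/2) -> match (matches: 3)
Clipped matches: 3, Candidate length: 10
Precision = 3/10

3/10


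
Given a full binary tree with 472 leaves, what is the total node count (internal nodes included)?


Leaf nodes (terminals): 472
Internal nodes = n - 1 = 472 - 1 = 471
Total = leaves + internal = 472 + 471 = 943

943


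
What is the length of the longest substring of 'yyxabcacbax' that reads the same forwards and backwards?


Scanning 'yyxabcacbax' for palindromic substrings.
Substring at positions 2-10: 'xabcacbax'.
Check: reverse('xabcacbax') = 'xabcacbax' -> palindrome confirmed.
Neighbouring characters ('y' / '-') break symmetry, so it cannot extend further.
No longer palindromic substring exists; longest length = 9

9


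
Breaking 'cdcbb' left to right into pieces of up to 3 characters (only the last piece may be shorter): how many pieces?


'cdcbb' has 5 characters.
Chunking with max size 3:
  Chunk 1: 'cdc' (positions 0-2)
  Chunk 2: 'bb' (positions 3-4)
Total chunks: ceil(5 / 3) = 2

2


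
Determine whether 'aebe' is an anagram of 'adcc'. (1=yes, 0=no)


Sort characters of 'aebe': 'abee'
Sort characters of 'adcc': 'accd'
Sorted forms differ -> they are NOT anagrams
Result: 0

0


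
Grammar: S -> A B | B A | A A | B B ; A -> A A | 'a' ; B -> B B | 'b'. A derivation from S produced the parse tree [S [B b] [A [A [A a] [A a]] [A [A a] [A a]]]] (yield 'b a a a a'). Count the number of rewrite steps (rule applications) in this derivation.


Every bracketed nonterminal node [X ...] in the tree is produced by exactly one rule application.
Reading the tree off as a leftmost derivation:
  Step 1: S  =>  B A   (applied S -> B A)
  Step 2: B A  =>  b A   (applied B -> b)
  Step 3: b A  =>  b A A   (applied A -> A A)
  Step 4: b A A  =>  b A A A   (applied A -> A A)
  Step 5: b A A A  =>  b a A A   (applied A -> a)
  Step 6: b a A A  =>  b a a A   (applied A -> a)
  Step 7: b a a A  =>  b a a A A   (applied A -> A A)
  Step 8: b a a A A  =>  b a a a A   (applied A -> a)
  Step 9: b a a a A  =>  b a a a a   (applied A -> a)
Final yield: b a a a a
Total rewrite steps: 9

9


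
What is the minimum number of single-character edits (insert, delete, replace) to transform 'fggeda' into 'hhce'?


Building DP table for s1='fggeda' (len 6) and s2='hhce' (len 4):
       h  h  c  e
    0  1  2  3  4
  f 1  1  2  3  4
  g 2  2  2  3  4
  g 3  3  3  3  4
  e 4  4  4  4  3
  d 5  5  5  5  4
  a 6  6  6  6  5
Edit distance = dp[6][4] = 5

5


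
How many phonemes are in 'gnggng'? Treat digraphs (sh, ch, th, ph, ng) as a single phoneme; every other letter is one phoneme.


Parsing 'gnggng' greedily, digraphs first:
  'g' -> consonant phoneme (phonemes so far: 1)
  'ng' -> digraph (1 consonant phoneme) (phonemes so far: 2)
  'g' -> consonant phoneme (phonemes so far: 3)
  'ng' -> digraph (1 consonant phoneme) (phonemes so far: 4)
Total phonemes: 4

4


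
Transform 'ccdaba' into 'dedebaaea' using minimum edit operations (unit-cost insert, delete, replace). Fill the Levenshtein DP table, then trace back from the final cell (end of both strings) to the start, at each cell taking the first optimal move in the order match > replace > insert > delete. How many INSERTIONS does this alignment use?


Edit distance = 6. Backtracking from cell (6, 9) with preference match > replace > insert > delete,
then listing the resulting alignment 'ccdaba' -> 'dedebaaea' left to right:
  Step 1: replace c->d
  Step 2: replace c->e
  Step 3: keep 'd'
  Step 4: insert 'e' [insertion #1]
  Step 5: insert 'b' [insertion #2]
  Step 6: insert 'a' [insertion #3]
  Step 7: keep 'a'
  Step 8: replace b->e
  Step 9: keep 'a'
Total insertions: 3

3


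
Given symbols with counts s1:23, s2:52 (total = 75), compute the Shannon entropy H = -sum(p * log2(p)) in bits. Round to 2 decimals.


Computing entropy H = -sum(p_i * log2(p_i)):
  s1: p = 23/75 = 0.3067, -p*log2(p) = 0.5229
  s2: p = 52/75 = 0.6933, -p*log2(p) = 0.3663
H = sum of terms = 0.8892
Rounded to 2 decimals: 0.89

0.89


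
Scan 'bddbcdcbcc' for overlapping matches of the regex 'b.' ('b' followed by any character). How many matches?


Pattern: b. means 'b' followed by any character.
Scanning 'bddbcdcbcc' position-by-position:
  Pos 0: window 'bd' -> MATCH
  Pos 1: window 'dd' -> no
  Pos 2: window 'db' -> no
  Pos 3: window 'bc' -> MATCH
  Pos 4: window 'cd' -> no
  Pos 5: window 'dc' -> no
  Pos 6: window 'cb' -> no
  Pos 7: window 'bc' -> MATCH
  Pos 8: window 'cc' -> no
  Pos 9: window 'c' -> no
Total matches: 3

3


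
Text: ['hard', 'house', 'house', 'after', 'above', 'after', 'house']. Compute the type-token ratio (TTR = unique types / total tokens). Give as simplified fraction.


Tokens: 7
Unique types: ('above', 'after', 'hard', 'house') = 4
TTR = 4/7
Already in lowest terms.

4/7


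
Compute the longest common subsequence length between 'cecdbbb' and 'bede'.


DP table for LCS of 'cecdbbb' and 'bede':
       b  e  d  e
    0  0  0  0  0
  c 0  0  0  0  0
  e 0  0  1  1  1
  c 0  0  1  1  1
  d 0  0  1  2  2
  b 0  1  1  2  2
  b 0  1  1  2  2
  b 0  1  1  2  2
LCS: 'ed'
LCS length = 2

2


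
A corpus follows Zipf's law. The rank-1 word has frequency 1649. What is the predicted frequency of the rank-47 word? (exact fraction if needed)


Zipf's law: freq(rank) = f1 / rank
f1 = 1649, rank = 47
freq = 1649 / 47
GCD(1649, 47) = 1
Simplified: 1649/47

1649/47


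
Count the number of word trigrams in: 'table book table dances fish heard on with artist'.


Word trigrams from [9] words:
  Trigram 1: (table book table)
  Trigram 2: (book table dances)
  Trigram 3: (table dances fish)
  Trigram 4: (dances fish heard)
  Trigram 5: (fish heard on)
  Trigram 6: (heard on with)
  Trigram 7: (on with artist)
Total word trigrams: 9 - 2 = 7

7


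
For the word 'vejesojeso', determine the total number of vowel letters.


Scanning each character of 'vejesojeso':
  Position 1: 'v' -> consonant (running count: 0)
  Position 2: 'e' -> vowel (running count: 1)
  Position 3: 'j' -> consonant (running count: 1)
  Position 4: 'e' -> vowel (running count: 2)
  Position 5: 's' -> consonant (running count: 2)
  Position 6: 'o' -> vowel (running count: 3)
  Position 7: 'j' -> consonant (running count: 3)
  Position 8: 'e' -> vowel (running count: 4)
  Position 9: 's' -> consonant (running count: 4)
  Position 10: 'o' -> vowel (running count: 5)
Total vowels: 5

5


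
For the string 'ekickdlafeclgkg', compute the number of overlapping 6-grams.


String 'ekickdlafeclgkg' has length L = 15.
Number of overlapping n-grams = L - n + 1
Substituting: 15 - 6 + 1 = 10

10


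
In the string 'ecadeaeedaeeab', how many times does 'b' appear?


Scanning 'ecadeaeedaeeab' for 'b':
  Position 13: 'b' -> MATCH (count: 1)
Total occurrences of 'b': 1

1


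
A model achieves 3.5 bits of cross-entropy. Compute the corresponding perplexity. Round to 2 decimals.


Perplexity formula: PP = 2^H
H = 3.5
PP = 2^3.5
Decompose: 2^3.5 = 2^3 * 2^0.5 = 2^3 * sqrt(2)
2^3 = 8, sqrt(2) ~ 1.4142136
PP ~ 8 * 1.4142136 = 11.3137088
Rounded to 2 decimals: 11.31

11.31


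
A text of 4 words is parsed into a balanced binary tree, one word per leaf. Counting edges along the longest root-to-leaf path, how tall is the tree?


In a balanced binary tree with n leaves the deepest leaf is ceil(log2(n)) edges below the root.
log2(4) = 2.0000
ceil(2.0000) = 2
height (edges) = 2

2


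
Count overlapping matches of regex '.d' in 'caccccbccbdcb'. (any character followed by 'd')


Pattern: .d means any character followed by 'd'.
Scanning 'caccccbccbdcb' position-by-position:
  Pos 0: window 'ca' -> no
  Pos 1: window 'ac' -> no
  Pos 2: window 'cc' -> no
  Pos 3: window 'cc' -> no
  Pos 4: window 'cc' -> no
  Pos 5: window 'cb' -> no
  Pos 6: window 'bc' -> no
  Pos 7: window 'cc' -> no
  Pos 8: window 'cb' -> no
  Pos 9: window 'bd' -> MATCH
  Pos 10: window 'dc' -> no
  Pos 11: window 'cb' -> no
  Pos 12: window 'b' -> no
Total matches: 1

1


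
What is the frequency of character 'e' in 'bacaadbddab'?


Scanning 'bacaadbddab' for 'e':
  No matches found.
Total occurrences of 'e': 0

0


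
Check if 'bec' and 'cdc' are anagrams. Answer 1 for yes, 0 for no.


Sort characters of 'bec': 'bce'
Sort characters of 'cdc': 'ccd'
Sorted forms differ -> they are NOT anagrams
Result: 0

0


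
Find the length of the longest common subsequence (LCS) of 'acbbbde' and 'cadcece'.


DP table for LCS of 'acbbbde' and 'cadcece':
       c  a  d  c  e  c  e
    0  0  0  0  0  0  0  0
  a 0  0  1  1  1  1  1  1
  c 0  1  1  1  2  2  2  2
  b 0  1  1  1  2  2  2  2
  b 0  1  1  1  2  2  2  2
  b 0  1  1  1  2  2  2  2
  d 0  1  1  2  2  2  2  2
  e 0  1  1  2  2  3  3  3
LCS: 'ace'
LCS length = 3

3


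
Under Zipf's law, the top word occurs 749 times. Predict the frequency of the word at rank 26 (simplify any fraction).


Zipf's law: freq(rank) = f1 / rank
f1 = 749, rank = 26
freq = 749 / 26
GCD(749, 26) = 1
Simplified: 749/26

749/26


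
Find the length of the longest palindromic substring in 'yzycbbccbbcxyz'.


Scanning 'yzycbbccbbcxyz' for palindromic substrings.
Substring at positions 3-10: 'cbbccbbc'.
Check: reverse('cbbccbbc') = 'cbbccbbc' -> palindrome confirmed.
Neighbouring characters ('y' / 'x') break symmetry, so it cannot extend further.
No longer palindromic substring exists; longest length = 8

8


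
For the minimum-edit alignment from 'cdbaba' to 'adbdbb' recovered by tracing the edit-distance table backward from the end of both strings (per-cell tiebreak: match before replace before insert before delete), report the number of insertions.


Edit distance = 3. Backtracking from cell (6, 6) with preference match > replace > insert > delete,
then listing the resulting alignment 'cdbaba' -> 'adbdbb' left to right:
  Step 1: replace c->a
  Step 2: keep 'd'
  Step 3: keep 'b'
  Step 4: replace a->d
  Step 5: keep 'b'
  Step 6: replace a->b
Total insertions: 0

0


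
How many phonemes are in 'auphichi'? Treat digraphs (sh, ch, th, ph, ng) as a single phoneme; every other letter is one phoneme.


Parsing 'auphichi' greedily, digraphs first:
  'a' -> vowel phoneme (phonemes so far: 1)
  'u' -> vowel phoneme (phonemes so far: 2)
  'ph' -> digraph (1 consonant phoneme) (phonemes so far: 3)
  'i' -> vowel phoneme (phonemes so far: 4)
  'ch' -> digraph (1 consonant phoneme) (phonemes so far: 5)
  'i' -> vowel phoneme (phonemes so far: 6)
Total phonemes: 6

6
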